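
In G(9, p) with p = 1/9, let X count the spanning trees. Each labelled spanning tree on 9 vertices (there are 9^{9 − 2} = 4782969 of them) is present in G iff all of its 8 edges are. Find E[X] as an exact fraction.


K_9 has 9^{9 − 2} = 4782969 labelled spanning trees.
For each such spanning tree H, let X_H = 1 if all 8 edges of H are present in G. Then P[X_H = 1] = p^{8} = (1/9)^{8} = 1/43046721.
By linearity of expectation: E[X] = Σ_H E[X_H] = 4782969 · p^{8} = 4782969 · 1/43046721 = 1/9.
Numerically: E[X] ≈ 0.111.

E[X] = 4782969 · (1/9)^{8} = 1/9 ≈ 0.111.


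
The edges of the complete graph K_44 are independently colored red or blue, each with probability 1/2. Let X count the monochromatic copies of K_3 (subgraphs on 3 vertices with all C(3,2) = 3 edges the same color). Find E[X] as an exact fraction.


Let X = Σ_S X_S over the C(44, 3) = 13244 subsets S of size 3, where X_S = 1 if the K_3 on S is monochromatic.
For a fixed S, the K_3 on S has C(3, 2) = 3 edges. P[all 3 edges red] = (1/2)^3, and likewise for blue, so P[monochromatic] = 2·(1/2)^3 = 2^{1 − 3} = 1/4.
By linearity of expectation: E[X] = C(44, 3) · 2^{1 − 3} = 13244 · 1/4 = 3311.
Numerically: E[X] ≈ 3311.000.

E[X] = C(44,3)·2^(1−C(3,2)) = 3311 ≈ 3311.000.


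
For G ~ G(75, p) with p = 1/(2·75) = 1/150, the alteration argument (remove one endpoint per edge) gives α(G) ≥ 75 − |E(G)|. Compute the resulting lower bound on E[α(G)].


E[|E(G)|] = C(75, 2)·p = 2775 · (1/150) = 37/2.
E[α(G)] ≥ n − E[|E(G)|] = 75 − 37/2 = 113/2.
Numerically: ≈ 56.5000.
(This is only a lower bound; the true E[α(G)] may be larger.)

E[α(G)] ≥ 113/2 ≈ 56.5000.


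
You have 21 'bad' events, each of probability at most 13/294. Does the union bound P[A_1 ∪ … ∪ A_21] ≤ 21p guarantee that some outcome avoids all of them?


Union bound: P[∪_{i=1}^{21} A_i] ≤ Σ_i P[A_i] ≤ 21·p = 21·(13/294) = 13/14.
Numerically: 13/14 ≈ 0.929.
Is 13/14 < 1? YES.
Since P[∪ A_i] ≤ 13/14 < 1, the complement has P[∩ A_i^c] ≥ 1 − 13/14 = 1/14 > 0, so some outcome avoids every A_i.

21·p = 13/14 ≈ 0.929; existence CERTIFIED by the union bound.


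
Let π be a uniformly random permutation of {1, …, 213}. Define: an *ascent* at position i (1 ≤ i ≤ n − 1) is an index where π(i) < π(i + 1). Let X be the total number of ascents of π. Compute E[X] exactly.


Write X = Σ X_I over i = 1, …, 212, with X_I the indicator of one ascent.
There are 212 indicators.
For each fixed i, the pair (π(i), π(i+1)) is a uniformly random ordered pair of distinct values from {1, …, 213}; by symmetry P[π(i) < π(i+1)] = 1/2.
By linearity: E[X] = 212 · (1/2) = (213 − 1) · (1/2) = 106 ≈ 106.000.

E[X] = 106 = 106.000.


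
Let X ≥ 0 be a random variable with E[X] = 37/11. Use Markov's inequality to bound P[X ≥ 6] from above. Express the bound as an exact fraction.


μ = E[X] = 37/11, a = 6.
Markov: P[X ≥ 6] ≤ μ/a = (37/11)/6 = 37/66.
Numerically: ≈ 0.56061.
(Since a = 6 > μ = 3.36364, the bound 37/66 is < 1 and informative.)

P[X ≥ 6] ≤ 37/66 ≈ 0.56061.


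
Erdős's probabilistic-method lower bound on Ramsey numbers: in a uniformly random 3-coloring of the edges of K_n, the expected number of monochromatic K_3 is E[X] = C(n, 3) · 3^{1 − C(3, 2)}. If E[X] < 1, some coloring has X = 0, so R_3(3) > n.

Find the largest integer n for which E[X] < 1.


We need C(n, 3) · 3^{1 − 3} < 1, i.e. C(n, 3) < 3^{3 − 1} = 9.
Check values of n near the boundary:
  n = 3: C(3, 3) = 1; 1 < 9? YES
  n = 4: C(4, 3) = 4; 4 < 9? YES
  n = 5: C(5, 3) = 10; 10 < 9? NO
  n = 6: C(6, 3) = 20; 20 < 9? NO
  n = 7: C(7, 3) = 35; 35 < 9? NO
The largest n with C(n, 3) < 9 is n = 4 (where E[X] = 4/9 ≈ 0.444444). Hence R_3(3) > 4, i.e. R_3(3) ≥ 5.

Largest n = 4; hence R_3(3) > 4.


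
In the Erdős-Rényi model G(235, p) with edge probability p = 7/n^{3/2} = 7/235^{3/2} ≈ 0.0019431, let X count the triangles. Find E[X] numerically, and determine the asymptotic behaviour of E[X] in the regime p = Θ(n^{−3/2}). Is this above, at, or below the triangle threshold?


Number of potential triangles: C(235, 3) = 2135445.
Each occurs with probability p³ ≈ (0.0019431)³ ≈ 7.33649692e-09.
By linearity: E[X] = C(235, 3)·p³ ≈ 2135445 · 7.33649692e-09 ≈ 0.015667.
Since α = 3/2 > 1, p = c/n^{3/2} = o(1/n) is below the triangle threshold p ~ 1/n. Asymptotically E[X] ~ (c³/6)·n^{3(1−α)} = (7³/6)·n^{-1.5} → 0, so by Markov's inequality G has no triangles w.h.p.

E[X] ≈ 0.015667; in regime p = Θ(1/n^{3/2}) E[X] tends to 0 (below the triangle threshold p ~ 1/n).


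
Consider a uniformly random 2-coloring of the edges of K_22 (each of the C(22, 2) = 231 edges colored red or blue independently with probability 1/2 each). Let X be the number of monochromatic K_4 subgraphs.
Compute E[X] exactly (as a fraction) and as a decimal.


Let X = Σ_S X_S over the C(22, 4) = 7315 subsets S of size 4, where X_S = 1 if the K_4 on S is monochromatic.
For a fixed S, the K_4 on S has C(4, 2) = 6 edges. P[all 6 edges red] = (1/2)^6, and likewise for blue, so P[monochromatic] = 2·(1/2)^6 = 2^{1 − 6} = 1/32.
By linearity: E[X] = C(22, 4) · 2^{1 − 6} = 7315 · 1/32 = 7315/32.
Numerically: E[X] ≈ 228.5938.

E[X] = C(22,4)·2^(1−C(4,2)) = 7315/32 ≈ 228.5938.


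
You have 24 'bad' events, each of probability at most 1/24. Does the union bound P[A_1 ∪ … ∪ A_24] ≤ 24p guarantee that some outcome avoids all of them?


Union bound: P[∪_{i=1}^{24} A_i] ≤ Σ_i P[A_i] ≤ 24·p = 24·(1/24) = 1.
Numerically: 1 ≈ 1.000.
Is 1 < 1? NO.
Since the bound 1 is ≥ 1, the union bound is uninformative here; it does NOT by itself certify existence.

24·p = 1 ≈ 1.000; existence NOT certified by the union bound.


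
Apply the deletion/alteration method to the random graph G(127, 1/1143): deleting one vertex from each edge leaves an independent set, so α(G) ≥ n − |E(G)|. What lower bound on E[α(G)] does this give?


E[|E(G)|] = C(127, 2)·p = 8001 · (1/1143) = 7.
E[α(G)] ≥ n − E[|E(G)|] = 127 − 7 = 120.
Numerically: ≈ 120.000000.
(This is only a lower bound; the true E[α(G)] may be larger.)

E[α(G)] ≥ 120 ≈ 120.000000.


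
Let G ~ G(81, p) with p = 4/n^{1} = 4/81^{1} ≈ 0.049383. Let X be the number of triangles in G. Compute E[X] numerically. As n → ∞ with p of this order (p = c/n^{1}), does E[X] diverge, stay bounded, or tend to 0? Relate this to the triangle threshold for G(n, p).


Number of potential triangles: C(81, 3) = 85320.
Each occurs with probability p³ ≈ (0.049383)³ ≈ 1.2042729e-04.
By linearity: E[X] = C(81, 3)·p³ ≈ 85320 · 1.2042729e-04 ≈ 10.27486.
Here α = 1, so p = 4/n is exactly at the triangle threshold p ~ 1/n. Asymptotically E[X] → c³/6 = 4³/6 = 32/3 ≈ 10.66667, a bounded constant. In this regime the triangle count is asymptotically Poisson(c³/6).

E[X] ≈ 10.27486; in regime p = Θ(1/n^{1}) E[X] stays bounded (at the triangle threshold p ~ 1/n).


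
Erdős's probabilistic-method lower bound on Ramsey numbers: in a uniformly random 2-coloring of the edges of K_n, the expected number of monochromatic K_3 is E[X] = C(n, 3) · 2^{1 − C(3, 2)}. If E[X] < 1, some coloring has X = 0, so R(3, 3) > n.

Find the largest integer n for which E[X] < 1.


We need C(n, 3) · 2^{1 − 3} < 1, i.e. C(n, 3) < 2^{3 − 1} = 4.
Check values of n near the boundary:
  n = 3: C(3, 3) = 1; 1 < 4? YES
  n = 4: C(4, 3) = 4; 4 < 4? NO
  n = 5: C(5, 3) = 10; 10 < 4? NO
The largest n with C(n, 3) < 4 is n = 3 (where E[X] = 1/4 ≈ 0.250000). Hence R(3, 3) > 3, i.e. R(3, 3) ≥ 4.

Largest n = 3; hence R(3, 3) > 3.


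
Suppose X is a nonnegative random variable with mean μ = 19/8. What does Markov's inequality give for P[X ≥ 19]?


μ = E[X] = 19/8, a = 19.
Markov: P[X ≥ 19] ≤ μ/a = (19/8)/19 = 1/8.
Numerically: ≈ 0.125.
(Since a = 19 > μ = 2.375, the bound 1/8 is < 1 and informative.)

P[X ≥ 19] ≤ 1/8 ≈ 0.125.


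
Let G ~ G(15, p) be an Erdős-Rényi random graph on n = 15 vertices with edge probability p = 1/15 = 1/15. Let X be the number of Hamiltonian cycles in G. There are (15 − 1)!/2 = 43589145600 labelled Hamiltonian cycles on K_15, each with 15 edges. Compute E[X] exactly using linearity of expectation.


K_15 has (15 − 1)!/2 = 43589145600 labelled Hamiltonian cycles.
For each such Hamiltonian cycle H, let X_H = 1 if all 15 edges of H are present in G. Then P[X_H = 1] = p^{15} = (1/15)^{15} = 1/437893890380859375.
By linearity of expectation: E[X] = Σ_H E[X_H] = 43589145600 · p^{15} = 43589145600 · 1/437893890380859375 = 7175168/72081298828125.
Numerically: E[X] ≈ 9.95e-08.

E[X] = 43589145600 · (1/15)^{15} = 7175168/72081298828125 ≈ 9.95e-08.


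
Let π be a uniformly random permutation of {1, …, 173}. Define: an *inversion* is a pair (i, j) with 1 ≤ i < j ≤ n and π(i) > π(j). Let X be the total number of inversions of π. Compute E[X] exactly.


Write X = Σ X_I over the C(173, 2) = 14878 pairs i < j, with X_I the indicator of one inversion.
There are 14878 indicators.
For each fixed pair i < j, the values π(i) and π(j) are two distinct elements of {1, …, 173} in uniformly random order; by symmetry P[π(i) > π(j)] = 1/2.
By linearity: E[X] = 14878 · (1/2) = C(173, 2) · (1/2) = 14878/2 = 7439 ≈ 7439.0000.

E[X] = 7439 = 7439.0000.


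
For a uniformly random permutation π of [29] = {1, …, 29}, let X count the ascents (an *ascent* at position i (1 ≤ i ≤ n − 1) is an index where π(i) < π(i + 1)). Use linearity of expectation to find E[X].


Write X = Σ X_I over i = 1, …, 28, with X_I the indicator of one ascent.
There are 28 indicators.
For each fixed i, the pair (π(i), π(i+1)) is a uniformly random ordered pair of distinct values from {1, …, 29}; by symmetry P[π(i) < π(i+1)] = 1/2.
By linearity: E[X] = 28 · (1/2) = (29 − 1) · (1/2) = 14 ≈ 14.0000.

E[X] = 14 = 14.0000.


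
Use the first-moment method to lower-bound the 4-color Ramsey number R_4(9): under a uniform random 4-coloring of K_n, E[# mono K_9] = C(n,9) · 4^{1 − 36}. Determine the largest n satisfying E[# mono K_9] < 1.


We need C(n, 9) · 4^{1 − 36} < 1, i.e. C(n, 9) < 4^{36 − 1} = 1180591620717411303424.
Check values of n near the boundary:
  n = 913: C(913, 9) = 1167605542753639808390; 1167605542753639808390 < 1180591620717411303424? YES
  n = 914: C(914, 9) = 1179217089587653905932; 1179217089587653905932 < 1180591620717411303424? YES
  n = 915: C(915, 9) = 1190931166636537885130; 1190931166636537885130 < 1180591620717411303424? NO
  n = 916: C(916, 9) = 1202748565202942340440; 1202748565202942340440 < 1180591620717411303424? NO
  n = 917: C(917, 9) = 1214670081818390006810; 1214670081818390006810 < 1180591620717411303424? NO
The largest n with C(n, 9) < 1180591620717411303424 is n = 914 (where E[X] = 294804272396913476483/295147905179352825856 ≈ 0.9988357). Hence R_4(9) > 914, i.e. R_4(9) ≥ 915.

Largest n = 914; hence R_4(9) > 914.


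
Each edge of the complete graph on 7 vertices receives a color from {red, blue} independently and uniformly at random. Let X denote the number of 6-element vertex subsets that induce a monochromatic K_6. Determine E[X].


Let X = Σ_S X_S over the C(7, 6) = 7 subsets S of size 6, where X_S = 1 if the K_6 on S is monochromatic.
For a fixed S, the K_6 on S has C(6, 2) = 15 edges. P[all 15 edges red] = (1/2)^15, and likewise for blue, so P[monochromatic] = 2·(1/2)^15 = 2^{1 − 15} = 1/16384.
By linearity of expectation: E[X] = C(7, 6) · 2^{1 − 15} = 7 · 1/16384 = 7/16384.
Numerically: E[X] ≈ 0.000427.

E[X] = C(7,6)·2^(1−C(6,2)) = 7/16384 ≈ 0.000427.


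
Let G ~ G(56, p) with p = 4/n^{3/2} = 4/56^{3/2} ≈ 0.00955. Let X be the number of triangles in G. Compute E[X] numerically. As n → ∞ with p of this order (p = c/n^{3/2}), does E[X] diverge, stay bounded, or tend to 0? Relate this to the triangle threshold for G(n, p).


Number of potential triangles: C(56, 3) = 27720.
Each occurs with probability p³ ≈ (0.00955)³ ≈ 8.69629e-07.
By linearity: E[X] = C(56, 3)·p³ ≈ 27720 · 8.69629e-07 ≈ 0.024.
Since α = 3/2 > 1, p = c/n^{3/2} = o(1/n) is below the triangle threshold p ~ 1/n. Asymptotically E[X] ~ (c³/6)·n^{3(1−α)} = (4³/6)·n^{-1.5} → 0, so by Markov's inequality G has no triangles w.h.p.

E[X] ≈ 0.024; in regime p = Θ(1/n^{3/2}) E[X] tends to 0 (below the triangle threshold p ~ 1/n).


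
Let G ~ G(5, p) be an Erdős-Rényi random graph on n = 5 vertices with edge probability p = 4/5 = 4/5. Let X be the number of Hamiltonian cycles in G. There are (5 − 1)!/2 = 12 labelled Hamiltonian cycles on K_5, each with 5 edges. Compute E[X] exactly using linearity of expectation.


K_5 has (5 − 1)!/2 = 12 labelled Hamiltonian cycles.
For each such Hamiltonian cycle H, let X_H = 1 if all 5 edges of H are present in G. Then P[X_H = 1] = p^{5} = (4/5)^{5} = 1024/3125.
By linearity: E[X] = Σ_H E[X_H] = 12 · p^{5} = 12 · 1024/3125 = 12288/3125.
Numerically: E[X] ≈ 3.932.

E[X] = 12 · (4/5)^{5} = 12288/3125 ≈ 3.932.


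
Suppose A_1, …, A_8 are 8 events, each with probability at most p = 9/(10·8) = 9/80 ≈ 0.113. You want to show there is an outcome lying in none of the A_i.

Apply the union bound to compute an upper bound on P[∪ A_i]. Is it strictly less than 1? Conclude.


Union bound: P[∪_{i=1}^{8} A_i] ≤ Σ_i P[A_i] ≤ 8·p = 8·(9/80) = 9/10.
Numerically: 9/10 ≈ 0.900.
Is 9/10 < 1? YES.
Since P[∪ A_i] ≤ 9/10 < 1, the complement has P[∩ A_i^c] ≥ 1 − 9/10 = 1/10 > 0, so some outcome avoids every A_i.

8·p = 9/10 ≈ 0.900; existence CERTIFIED by the union bound.


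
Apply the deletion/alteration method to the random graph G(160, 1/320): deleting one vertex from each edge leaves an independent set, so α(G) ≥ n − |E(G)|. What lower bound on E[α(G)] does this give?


E[|E(G)|] = C(160, 2)·p = 12720 · (1/320) = 159/4.
E[α(G)] ≥ n − E[|E(G)|] = 160 − 159/4 = 481/4.
Numerically: ≈ 120.250.
(This is only a lower bound; the true E[α(G)] may be larger.)

E[α(G)] ≥ 481/4 ≈ 120.250.


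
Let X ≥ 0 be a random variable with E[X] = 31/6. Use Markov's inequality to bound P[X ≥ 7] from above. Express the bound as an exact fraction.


μ = E[X] = 31/6, a = 7.
Markov: P[X ≥ 7] ≤ μ/a = (31/6)/7 = 31/42.
Numerically: ≈ 0.73810.
(Since a = 7 > μ = 5.16667, the bound 31/42 is < 1 and informative.)

P[X ≥ 7] ≤ 31/42 ≈ 0.73810.


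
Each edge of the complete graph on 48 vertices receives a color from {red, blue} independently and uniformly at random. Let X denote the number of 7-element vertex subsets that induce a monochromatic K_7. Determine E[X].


Let X = Σ_S X_S over the C(48, 7) = 73629072 subsets S of size 7, where X_S = 1 if the K_7 on S is monochromatic.
For a fixed S, the K_7 on S has C(7, 2) = 21 edges. P[all 21 edges red] = (1/2)^21, and likewise for blue, so P[monochromatic] = 2·(1/2)^21 = 2^{1 − 21} = 1/1048576.
By linearity of expectation: E[X] = C(48, 7) · 2^{1 − 21} = 73629072 · 1/1048576 = 4601817/65536.
Numerically: E[X] ≈ 70.218.

E[X] = C(48,7)·2^(1−C(7,2)) = 4601817/65536 ≈ 70.218.


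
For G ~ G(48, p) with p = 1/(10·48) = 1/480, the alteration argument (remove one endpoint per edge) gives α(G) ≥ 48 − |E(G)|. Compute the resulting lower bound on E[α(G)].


E[|E(G)|] = C(48, 2)·p = 1128 · (1/480) = 47/20.
E[α(G)] ≥ n − E[|E(G)|] = 48 − 47/20 = 913/20.
Numerically: ≈ 45.6500.
(This is only a lower bound; the true E[α(G)] may be larger.)

E[α(G)] ≥ 913/20 ≈ 45.6500.


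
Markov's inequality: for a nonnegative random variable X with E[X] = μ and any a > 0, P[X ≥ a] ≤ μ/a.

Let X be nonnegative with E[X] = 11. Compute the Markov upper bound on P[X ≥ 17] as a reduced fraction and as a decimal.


μ = E[X] = 11, a = 17.
Markov: P[X ≥ 17] ≤ μ/a = (11)/17 = 11/17.
Numerically: ≈ 0.647.
(Since a = 17 > μ = 11.000, the bound 11/17 is < 1 and informative.)

P[X ≥ 17] ≤ 11/17 ≈ 0.647.


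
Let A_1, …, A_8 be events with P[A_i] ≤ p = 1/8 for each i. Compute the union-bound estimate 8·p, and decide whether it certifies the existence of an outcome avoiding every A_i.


Union bound: P[∪_{i=1}^{8} A_i] ≤ Σ_i P[A_i] ≤ 8·p = 8·(1/8) = 1.
Numerically: 1 ≈ 1.000.
Is 1 < 1? NO.
Since the bound 1 is ≥ 1, the union bound is uninformative here; it does NOT by itself certify existence.

8·p = 1 ≈ 1.000; existence NOT certified by the union bound.


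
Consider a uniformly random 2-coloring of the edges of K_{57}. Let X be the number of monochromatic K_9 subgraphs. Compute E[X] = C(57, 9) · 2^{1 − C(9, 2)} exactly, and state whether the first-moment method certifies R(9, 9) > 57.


E[X] = C(57, 9) · 2^{1 − 36} = 8996462475 · 2^{−35} = 8996462475/34359738368.
As a reduced fraction: E[X] = 8996462475/34359738368 ≈ 0.2618.
Is E[X] < 1? YES.
Since E[X] < 1, there exists a 2-coloring of K_{57} with no monochromatic K_9; hence R(9, 9) > 57.

E[X] = 8996462475/34359738368 ≈ 0.2618; E[X] < 1, so R(9, 9) > 57.


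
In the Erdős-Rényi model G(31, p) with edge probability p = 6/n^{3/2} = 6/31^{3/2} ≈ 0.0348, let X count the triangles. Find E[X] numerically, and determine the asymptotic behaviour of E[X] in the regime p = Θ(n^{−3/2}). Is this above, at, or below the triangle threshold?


Number of potential triangles: C(31, 3) = 4495.
Each occurs with probability p³ ≈ (0.0348)³ ≈ 4.20074e-05.
By linearity: E[X] = C(31, 3)·p³ ≈ 4495 · 4.20074e-05 ≈ 0.189.
Since α = 3/2 > 1, p = c/n^{3/2} = o(1/n) is below the triangle threshold p ~ 1/n. Asymptotically E[X] ~ (c³/6)·n^{3(1−α)} = (6³/6)·n^{-1.5} → 0, so by Markov's inequality G has no triangles w.h.p.

E[X] ≈ 0.189; in regime p = Θ(1/n^{3/2}) E[X] tends to 0 (below the triangle threshold p ~ 1/n).


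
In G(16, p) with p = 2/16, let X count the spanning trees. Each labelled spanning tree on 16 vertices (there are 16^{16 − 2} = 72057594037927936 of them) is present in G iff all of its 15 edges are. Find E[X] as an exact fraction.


K_16 has 16^{16 − 2} = 72057594037927936 labelled spanning trees.
For each such spanning tree H, let X_H = 1 if all 15 edges of H are present in G. Then P[X_H = 1] = p^{15} = (1/8)^{15} = 1/35184372088832.
By linearity: E[X] = Σ_H E[X_H] = 72057594037927936 · p^{15} = 72057594037927936 · 1/35184372088832 = 2048.
Numerically: E[X] ≈ 2048.

E[X] = 72057594037927936 · (1/8)^{15} = 2048 ≈ 2048.


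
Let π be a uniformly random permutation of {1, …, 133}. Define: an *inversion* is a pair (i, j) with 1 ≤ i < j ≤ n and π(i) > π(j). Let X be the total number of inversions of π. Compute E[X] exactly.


Write X = Σ X_I over the C(133, 2) = 8778 pairs i < j, with X_I the indicator of one inversion.
There are 8778 indicators.
For each fixed pair i < j, the values π(i) and π(j) are two distinct elements of {1, …, 133} in uniformly random order; by symmetry P[π(i) > π(j)] = 1/2.
By linearity: E[X] = 8778 · (1/2) = C(133, 2) · (1/2) = 8778/2 = 4389 ≈ 4389.00000.

E[X] = 4389 = 4389.00000.


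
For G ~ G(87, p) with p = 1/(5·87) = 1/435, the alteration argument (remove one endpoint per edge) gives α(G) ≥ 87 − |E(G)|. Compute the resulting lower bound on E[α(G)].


E[|E(G)|] = C(87, 2)·p = 3741 · (1/435) = 43/5.
E[α(G)] ≥ n − E[|E(G)|] = 87 − 43/5 = 392/5.
Numerically: ≈ 78.40000.
(This is only a lower bound; the true E[α(G)] may be larger.)

E[α(G)] ≥ 392/5 ≈ 78.40000.


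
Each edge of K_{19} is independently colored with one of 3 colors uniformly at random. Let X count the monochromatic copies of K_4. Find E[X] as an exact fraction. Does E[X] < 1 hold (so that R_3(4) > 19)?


E[X] = C(19, 4) · 3^{1 − 6} = 3876 · 3^{−5} = 3876/243.
As a reduced fraction: E[X] = 1292/81 ≈ 15.951.
Is E[X] < 1? NO.
Since E[X] ≥ 1, the first-moment bound is inconclusive at n = 19; it does NOT by itself certify R_3(4) > 19.

E[X] = 1292/81 ≈ 15.951; E[X] ≥ 1; first-moment method inconclusive here.


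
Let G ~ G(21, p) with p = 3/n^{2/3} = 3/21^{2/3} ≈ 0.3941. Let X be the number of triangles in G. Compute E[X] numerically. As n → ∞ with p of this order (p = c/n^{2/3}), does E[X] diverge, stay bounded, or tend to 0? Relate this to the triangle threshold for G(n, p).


Number of potential triangles: C(21, 3) = 1330.
Each occurs with probability p³ ≈ (0.3941)³ ≈ 6.122449e-02.
By linearity: E[X] = C(21, 3)·p³ ≈ 1330 · 6.122449e-02 ≈ 81.4286.
Since α = 2/3 < 1, p = c/n^{2/3} ≫ 1/n is above the triangle threshold p ~ 1/n. Asymptotically E[X] ~ (c³/6)·n^{3(1−α)} = (3³/6)·n^{1} → ∞; triangles are abundant w.h.p.

E[X] ≈ 81.4286; in regime p = Θ(1/n^{2/3}) E[X] diverges (above the triangle threshold p ~ 1/n).


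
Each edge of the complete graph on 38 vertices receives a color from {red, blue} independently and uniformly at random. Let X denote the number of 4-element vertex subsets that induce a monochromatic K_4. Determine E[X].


Let X = Σ_S X_S over the C(38, 4) = 73815 subsets S of size 4, where X_S = 1 if the K_4 on S is monochromatic.
For a fixed S, the K_4 on S has C(4, 2) = 6 edges. P[all 6 edges red] = (1/2)^6, and likewise for blue, so P[monochromatic] = 2·(1/2)^6 = 2^{1 − 6} = 1/32.
By linearity: E[X] = C(38, 4) · 2^{1 − 6} = 73815 · 1/32 = 73815/32.
Numerically: E[X] ≈ 2306.7188.

E[X] = C(38,4)·2^(1−C(4,2)) = 73815/32 ≈ 2306.7188.


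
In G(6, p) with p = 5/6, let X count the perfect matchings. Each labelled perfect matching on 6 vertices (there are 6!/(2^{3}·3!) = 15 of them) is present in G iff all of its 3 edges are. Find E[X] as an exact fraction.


K_6 has 6!/(2^{3}·3!) = 15 labelled perfect matchings.
For each such perfect matching H, let X_H = 1 if all 3 edges of H are present in G. Then P[X_H = 1] = p^{3} = (5/6)^{3} = 125/216.
By linearity: E[X] = Σ_H E[X_H] = 15 · p^{3} = 15 · 125/216 = 625/72.
Numerically: E[X] ≈ 8.68056.

E[X] = 15 · (5/6)^{3} = 625/72 ≈ 8.68056.


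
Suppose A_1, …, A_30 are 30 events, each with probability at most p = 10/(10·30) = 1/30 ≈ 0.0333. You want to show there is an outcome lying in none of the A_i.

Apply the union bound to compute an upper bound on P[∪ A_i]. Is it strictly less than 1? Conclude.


Union bound: P[∪_{i=1}^{30} A_i] ≤ Σ_i P[A_i] ≤ 30·p = 30·(1/30) = 1.
Numerically: 1 ≈ 1.0000.
Is 1 < 1? NO.
Since the bound 1 is ≥ 1, the union bound is uninformative here; it does NOT by itself certify existence.

30·p = 1 ≈ 1.0000; existence NOT certified by the union bound.


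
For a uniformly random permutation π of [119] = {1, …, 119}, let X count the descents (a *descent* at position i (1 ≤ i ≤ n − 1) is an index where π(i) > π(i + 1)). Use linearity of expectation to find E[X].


Write X = Σ X_I over i = 1, …, 118, with X_I the indicator of one descent.
There are 118 indicators.
For each fixed i, the pair (π(i), π(i+1)) is a uniformly random ordered pair of distinct values from {1, …, 119}; by symmetry P[π(i) > π(i+1)] = 1/2.
By linearity: E[X] = 118 · (1/2) = (119 − 1) · (1/2) = 59 ≈ 59.000.

E[X] = 59 = 59.000.


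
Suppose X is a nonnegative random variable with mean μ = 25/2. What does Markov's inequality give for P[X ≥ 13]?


μ = E[X] = 25/2, a = 13.
Markov: P[X ≥ 13] ≤ μ/a = (25/2)/13 = 25/26.
Numerically: ≈ 0.96154.
(Since a = 13 > μ = 12.50000, the bound 25/26 is < 1 and informative.)

P[X ≥ 13] ≤ 25/26 ≈ 0.96154.


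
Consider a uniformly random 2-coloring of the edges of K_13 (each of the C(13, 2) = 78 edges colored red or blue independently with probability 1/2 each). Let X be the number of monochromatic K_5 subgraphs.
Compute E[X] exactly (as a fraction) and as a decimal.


Let X = Σ_S X_S over the C(13, 5) = 1287 subsets S of size 5, where X_S = 1 if the K_5 on S is monochromatic.
For a fixed S, the K_5 on S has C(5, 2) = 10 edges. P[all 10 edges red] = (1/2)^10, and likewise for blue, so P[monochromatic] = 2·(1/2)^10 = 2^{1 − 10} = 1/512.
By linearity: E[X] = C(13, 5) · 2^{1 − 10} = 1287 · 1/512 = 1287/512.
Numerically: E[X] ≈ 2.5137.

E[X] = C(13,5)·2^(1−C(5,2)) = 1287/512 ≈ 2.5137.


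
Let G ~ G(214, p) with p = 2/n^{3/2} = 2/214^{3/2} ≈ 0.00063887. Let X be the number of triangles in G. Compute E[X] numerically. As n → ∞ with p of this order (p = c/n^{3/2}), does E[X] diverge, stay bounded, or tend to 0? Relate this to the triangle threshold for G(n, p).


Number of potential triangles: C(214, 3) = 1610564.
Each occurs with probability p³ ≈ (0.00063887)³ ≈ 2.6075222e-10.
By linearity: E[X] = C(214, 3)·p³ ≈ 1610564 · 2.6075222e-10 ≈ 0.00042.
Since α = 3/2 > 1, p = c/n^{3/2} = o(1/n) is below the triangle threshold p ~ 1/n. Asymptotically E[X] ~ (c³/6)·n^{3(1−α)} = (2³/6)·n^{-1.5} → 0, so by Markov's inequality G has no triangles w.h.p.

E[X] ≈ 0.00042; in regime p = Θ(1/n^{3/2}) E[X] tends to 0 (below the triangle threshold p ~ 1/n).


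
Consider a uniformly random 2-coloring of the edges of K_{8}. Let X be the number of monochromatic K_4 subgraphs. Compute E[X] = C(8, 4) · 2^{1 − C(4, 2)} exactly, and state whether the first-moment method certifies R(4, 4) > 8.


E[X] = C(8, 4) · 2^{1 − 6} = 70 · 2^{−5} = 70/32.
As a reduced fraction: E[X] = 35/16 ≈ 2.1875.
Is E[X] < 1? NO.
Since E[X] ≥ 1, the first-moment bound is inconclusive at n = 8; it does NOT by itself certify R(4, 4) > 8.

E[X] = 35/16 ≈ 2.1875; E[X] ≥ 1; first-moment method inconclusive here.


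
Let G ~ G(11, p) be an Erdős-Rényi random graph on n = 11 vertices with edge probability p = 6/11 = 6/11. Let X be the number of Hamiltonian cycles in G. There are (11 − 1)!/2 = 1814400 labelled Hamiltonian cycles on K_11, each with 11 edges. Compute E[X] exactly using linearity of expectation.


K_11 has (11 − 1)!/2 = 1814400 labelled Hamiltonian cycles.
For each such Hamiltonian cycle H, let X_H = 1 if all 11 edges of H are present in G. Then P[X_H = 1] = p^{11} = (6/11)^{11} = 362797056/285311670611.
Summing the indicators: E[X] = Σ_H E[X_H] = 1814400 · p^{11} = 1814400 · 362797056/285311670611 = 658258978406400/285311670611.
Numerically: E[X] ≈ 2307.16.

E[X] = 1814400 · (6/11)^{11} = 658258978406400/285311670611 ≈ 2307.16.


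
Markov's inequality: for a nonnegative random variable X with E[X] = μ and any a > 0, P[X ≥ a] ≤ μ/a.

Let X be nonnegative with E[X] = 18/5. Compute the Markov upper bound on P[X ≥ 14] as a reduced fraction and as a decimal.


μ = E[X] = 18/5, a = 14.
Markov: P[X ≥ 14] ≤ μ/a = (18/5)/14 = 9/35.
Numerically: ≈ 0.257143.
(Since a = 14 > μ = 3.600000, the bound 9/35 is < 1 and informative.)

P[X ≥ 14] ≤ 9/35 ≈ 0.257143.


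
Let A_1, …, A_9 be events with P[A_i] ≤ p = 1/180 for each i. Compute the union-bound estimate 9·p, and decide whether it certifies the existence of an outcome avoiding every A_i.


Union bound: P[∪_{i=1}^{9} A_i] ≤ Σ_i P[A_i] ≤ 9·p = 9·(1/180) = 1/20.
Numerically: 1/20 ≈ 0.0500.
Is 1/20 < 1? YES.
Since P[∪ A_i] ≤ 1/20 < 1, the complement has P[∩ A_i^c] ≥ 1 − 1/20 = 19/20 > 0, so some outcome avoids every A_i.

9·p = 1/20 ≈ 0.0500; existence CERTIFIED by the union bound.


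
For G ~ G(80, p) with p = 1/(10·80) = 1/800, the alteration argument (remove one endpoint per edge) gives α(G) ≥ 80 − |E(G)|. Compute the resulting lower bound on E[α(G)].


E[|E(G)|] = C(80, 2)·p = 3160 · (1/800) = 79/20.
E[α(G)] ≥ n − E[|E(G)|] = 80 − 79/20 = 1521/20.
Numerically: ≈ 76.050.
(This is only a lower bound; the true E[α(G)] may be larger.)

E[α(G)] ≥ 1521/20 ≈ 76.050.


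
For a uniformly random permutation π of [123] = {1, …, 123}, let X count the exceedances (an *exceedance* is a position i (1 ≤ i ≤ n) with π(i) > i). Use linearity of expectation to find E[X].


Write X = Σ_{i=1}^{123} X_i, where X_i = 1_{π(i) > i}.
For each fixed i, π(i) is uniform over {1, …, 123} (marginal of a uniform permutation), so P[π(i) > i] = (n − i)/n. Summing: Σ_{i=1}^{123} (n − i)/n = (0 + 1 + … + 122)/123 = 123(123 − 1)/(2·123) = (123 − 1)/2.
Hence E[X] = Σ_{i=1}^{123} (123 − i)/123 = 61 ≈ 61.0000.

E[X] = 61 = 61.0000.


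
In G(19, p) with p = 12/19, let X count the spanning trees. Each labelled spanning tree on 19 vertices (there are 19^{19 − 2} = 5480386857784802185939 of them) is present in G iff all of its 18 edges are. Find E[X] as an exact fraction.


K_19 has 19^{19 − 2} = 5480386857784802185939 labelled spanning trees.
For each such spanning tree H, let X_H = 1 if all 18 edges of H are present in G. Then P[X_H = 1] = p^{18} = (12/19)^{18} = 26623333280885243904/104127350297911241532841.
By linearity: E[X] = Σ_H E[X_H] = 5480386857784802185939 · p^{18} = 5480386857784802185939 · 26623333280885243904/104127350297911241532841 = 26623333280885243904/19.
Numerically: E[X] ≈ 1.4012e+18.

E[X] = 5480386857784802185939 · (12/19)^{18} = 26623333280885243904/19 ≈ 1.4012e+18.


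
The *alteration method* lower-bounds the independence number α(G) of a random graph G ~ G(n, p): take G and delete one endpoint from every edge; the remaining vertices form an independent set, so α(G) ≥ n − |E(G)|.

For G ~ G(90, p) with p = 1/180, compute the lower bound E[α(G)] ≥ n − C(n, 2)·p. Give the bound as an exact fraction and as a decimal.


E[|E(G)|] = C(90, 2)·p = 4005 · (1/180) = 89/4.
E[α(G)] ≥ n − E[|E(G)|] = 90 − 89/4 = 271/4.
Numerically: ≈ 67.750000.
(This is only a lower bound; the true E[α(G)] may be larger.)

E[α(G)] ≥ 271/4 ≈ 67.750000.


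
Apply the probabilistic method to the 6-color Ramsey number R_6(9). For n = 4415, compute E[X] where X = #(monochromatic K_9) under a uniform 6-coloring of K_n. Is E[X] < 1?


E[X] = C(4415, 9) · 6^{1 − 36} = 1742086910069196051229123255 · 6^{−35} = 1742086910069196051229123255/1719070799748422591028658176.
As a reduced fraction: E[X] = 1742086910069196051229123255/1719070799748422591028658176 ≈ 1.01339.
Is E[X] < 1? NO.
Since E[X] ≥ 1, the first-moment bound is inconclusive at n = 4415; it does NOT by itself certify R_6(9) > 4415.

E[X] = 1742086910069196051229123255/1719070799748422591028658176 ≈ 1.01339; E[X] ≥ 1; first-moment method inconclusive here.


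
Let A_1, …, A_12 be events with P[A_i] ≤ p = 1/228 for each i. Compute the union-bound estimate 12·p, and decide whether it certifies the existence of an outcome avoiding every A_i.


Union bound: P[∪_{i=1}^{12} A_i] ≤ Σ_i P[A_i] ≤ 12·p = 12·(1/228) = 1/19.
Numerically: 1/19 ≈ 0.0526.
Is 1/19 < 1? YES.
Since P[∪ A_i] ≤ 1/19 < 1, the complement has P[∩ A_i^c] ≥ 1 − 1/19 = 18/19 > 0, so some outcome avoids every A_i.

12·p = 1/19 ≈ 0.0526; existence CERTIFIED by the union bound.


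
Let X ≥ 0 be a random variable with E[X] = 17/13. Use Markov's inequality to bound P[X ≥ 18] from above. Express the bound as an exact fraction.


μ = E[X] = 17/13, a = 18.
Markov: P[X ≥ 18] ≤ μ/a = (17/13)/18 = 17/234.
Numerically: ≈ 0.07265.
(Since a = 18 > μ = 1.30769, the bound 17/234 is < 1 and informative.)

P[X ≥ 18] ≤ 17/234 ≈ 0.07265.


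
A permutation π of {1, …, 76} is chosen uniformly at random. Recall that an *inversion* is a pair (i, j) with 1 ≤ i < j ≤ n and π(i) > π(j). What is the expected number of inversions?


Write X = Σ X_I over the C(76, 2) = 2850 pairs i < j, with X_I the indicator of one inversion.
There are 2850 indicators.
For each fixed pair i < j, the values π(i) and π(j) are two distinct elements of {1, …, 76} in uniformly random order; by symmetry P[π(i) > π(j)] = 1/2.
By linearity: E[X] = 2850 · (1/2) = C(76, 2) · (1/2) = 2850/2 = 1425 ≈ 1425.000.

E[X] = 1425 = 1425.000.


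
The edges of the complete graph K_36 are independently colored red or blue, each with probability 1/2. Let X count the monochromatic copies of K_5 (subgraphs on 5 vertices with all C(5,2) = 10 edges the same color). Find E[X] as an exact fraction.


Let X = Σ_S X_S over the C(36, 5) = 376992 subsets S of size 5, where X_S = 1 if the K_5 on S is monochromatic.
For a fixed S, the K_5 on S has C(5, 2) = 10 edges. P[all 10 edges red] = (1/2)^10, and likewise for blue, so P[monochromatic] = 2·(1/2)^10 = 2^{1 − 10} = 1/512.
Summing: E[X] = C(36, 5) · 2^{1 − 10} = 376992 · 1/512 = 11781/16.
Numerically: E[X] ≈ 736.312500.

E[X] = C(36,5)·2^(1−C(5,2)) = 11781/16 ≈ 736.312500.


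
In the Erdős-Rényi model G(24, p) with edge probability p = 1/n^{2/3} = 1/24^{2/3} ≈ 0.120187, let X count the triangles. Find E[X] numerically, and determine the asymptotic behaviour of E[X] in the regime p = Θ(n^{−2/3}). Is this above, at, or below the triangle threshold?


Number of potential triangles: C(24, 3) = 2024.
Each occurs with probability p³ ≈ (0.120187)³ ≈ 1.73611111e-03.
By linearity: E[X] = C(24, 3)·p³ ≈ 2024 · 1.73611111e-03 ≈ 3.513889.
Since α = 2/3 < 1, p = c/n^{2/3} ≫ 1/n is above the triangle threshold p ~ 1/n. Asymptotically E[X] ~ (c³/6)·n^{3(1−α)} = (1³/6)·n^{1} → ∞; triangles are abundant w.h.p.

E[X] ≈ 3.513889; in regime p = Θ(1/n^{2/3}) E[X] diverges (above the triangle threshold p ~ 1/n).


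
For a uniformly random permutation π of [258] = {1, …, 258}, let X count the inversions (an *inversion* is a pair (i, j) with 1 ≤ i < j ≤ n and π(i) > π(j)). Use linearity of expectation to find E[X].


Write X = Σ X_I over the C(258, 2) = 33153 pairs i < j, with X_I the indicator of one inversion.
There are 33153 indicators.
For each fixed pair i < j, the values π(i) and π(j) are two distinct elements of {1, …, 258} in uniformly random order; by symmetry P[π(i) > π(j)] = 1/2.
By linearity: E[X] = 33153 · (1/2) = C(258, 2) · (1/2) = 33153/2 = 33153/2 ≈ 16576.500.

E[X] = 33153/2 = 16576.500.


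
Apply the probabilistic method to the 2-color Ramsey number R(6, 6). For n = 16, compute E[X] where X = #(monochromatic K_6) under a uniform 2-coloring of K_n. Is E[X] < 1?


E[X] = C(16, 6) · 2^{1 − 15} = 8008 · 2^{−14} = 8008/16384.
As a reduced fraction: E[X] = 1001/2048 ≈ 0.489.
Is E[X] < 1? YES.
Since E[X] < 1, there exists a 2-coloring of K_{16} with no monochromatic K_6; hence R(6, 6) > 16.

E[X] = 1001/2048 ≈ 0.489; E[X] < 1, so R(6, 6) > 16.


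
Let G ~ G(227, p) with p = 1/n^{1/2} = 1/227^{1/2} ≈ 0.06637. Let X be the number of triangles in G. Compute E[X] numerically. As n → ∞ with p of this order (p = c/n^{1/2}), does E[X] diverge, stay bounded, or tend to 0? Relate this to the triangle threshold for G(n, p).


Number of potential triangles: C(227, 3) = 1923825.
Each occurs with probability p³ ≈ (0.06637)³ ≈ 2.923891e-04.
By linearity: E[X] = C(227, 3)·p³ ≈ 1923825 · 2.923891e-04 ≈ 562.5055.
Since α = 1/2 < 1, p = c/n^{1/2} ≫ 1/n is above the triangle threshold p ~ 1/n. Asymptotically E[X] ~ (c³/6)·n^{3(1−α)} = (1³/6)·n^{1.5} → ∞; triangles are abundant w.h.p.

E[X] ≈ 562.5055; in regime p = Θ(1/n^{1/2}) E[X] diverges (above the triangle threshold p ~ 1/n).


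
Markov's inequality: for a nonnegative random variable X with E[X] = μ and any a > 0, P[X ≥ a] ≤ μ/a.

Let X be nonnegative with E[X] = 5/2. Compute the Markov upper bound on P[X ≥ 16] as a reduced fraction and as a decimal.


μ = E[X] = 5/2, a = 16.
Markov: P[X ≥ 16] ≤ μ/a = (5/2)/16 = 5/32.
Numerically: ≈ 0.156250.
(Since a = 16 > μ = 2.500000, the bound 5/32 is < 1 and informative.)

P[X ≥ 16] ≤ 5/32 ≈ 0.156250.


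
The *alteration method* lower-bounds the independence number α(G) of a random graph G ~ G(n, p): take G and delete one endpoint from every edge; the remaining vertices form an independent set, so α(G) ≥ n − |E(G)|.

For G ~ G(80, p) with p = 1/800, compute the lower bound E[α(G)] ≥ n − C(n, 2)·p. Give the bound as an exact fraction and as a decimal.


E[|E(G)|] = C(80, 2)·p = 3160 · (1/800) = 79/20.
E[α(G)] ≥ n − E[|E(G)|] = 80 − 79/20 = 1521/20.
Numerically: ≈ 76.05000.
(This is only a lower bound; the true E[α(G)] may be larger.)

E[α(G)] ≥ 1521/20 ≈ 76.05000.


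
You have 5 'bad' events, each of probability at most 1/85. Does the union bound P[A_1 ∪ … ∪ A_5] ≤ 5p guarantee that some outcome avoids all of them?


Union bound: P[∪_{i=1}^{5} A_i] ≤ Σ_i P[A_i] ≤ 5·p = 5·(1/85) = 1/17.
Numerically: 1/17 ≈ 0.058824.
Is 1/17 < 1? YES.
Since P[∪ A_i] ≤ 1/17 < 1, the complement has P[∩ A_i^c] ≥ 1 − 1/17 = 16/17 > 0, so some outcome avoids every A_i.

5·p = 1/17 ≈ 0.058824; existence CERTIFIED by the union bound.


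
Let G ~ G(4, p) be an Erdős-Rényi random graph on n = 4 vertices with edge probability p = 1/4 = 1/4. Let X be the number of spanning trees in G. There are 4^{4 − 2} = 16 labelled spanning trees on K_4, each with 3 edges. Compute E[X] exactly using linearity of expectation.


K_4 has 4^{4 − 2} = 16 labelled spanning trees.
For each such spanning tree H, let X_H = 1 if all 3 edges of H are present in G. Then P[X_H = 1] = p^{3} = (1/4)^{3} = 1/64.
By linearity: E[X] = Σ_H E[X_H] = 16 · p^{3} = 16 · 1/64 = 1/4.
Numerically: E[X] ≈ 0.25.

E[X] = 16 · (1/4)^{3} = 1/4 ≈ 0.25.


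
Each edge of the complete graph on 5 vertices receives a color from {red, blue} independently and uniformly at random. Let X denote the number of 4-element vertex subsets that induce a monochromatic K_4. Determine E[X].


Let X = Σ_S X_S over the C(5, 4) = 5 subsets S of size 4, where X_S = 1 if the K_4 on S is monochromatic.
For a fixed S, the K_4 on S has C(4, 2) = 6 edges. P[all 6 edges red] = (1/2)^6, and likewise for blue, so P[monochromatic] = 2·(1/2)^6 = 2^{1 − 6} = 1/32.
By linearity of expectation: E[X] = C(5, 4) · 2^{1 − 6} = 5 · 1/32 = 5/32.
Numerically: E[X] ≈ 0.156.

E[X] = C(5,4)·2^(1−C(4,2)) = 5/32 ≈ 0.156.


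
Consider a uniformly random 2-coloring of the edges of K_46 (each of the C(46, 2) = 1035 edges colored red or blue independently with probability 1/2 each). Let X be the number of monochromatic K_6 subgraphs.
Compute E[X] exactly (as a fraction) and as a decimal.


Let X = Σ_S X_S over the C(46, 6) = 9366819 subsets S of size 6, where X_S = 1 if the K_6 on S is monochromatic.
For a fixed S, the K_6 on S has C(6, 2) = 15 edges. P[all 15 edges red] = (1/2)^15, and likewise for blue, so P[monochromatic] = 2·(1/2)^15 = 2^{1 − 15} = 1/16384.
By linearity: E[X] = C(46, 6) · 2^{1 − 15} = 9366819 · 1/16384 = 9366819/16384.
Numerically: E[X] ≈ 571.7053.

E[X] = C(46,6)·2^(1−C(6,2)) = 9366819/16384 ≈ 571.7053.


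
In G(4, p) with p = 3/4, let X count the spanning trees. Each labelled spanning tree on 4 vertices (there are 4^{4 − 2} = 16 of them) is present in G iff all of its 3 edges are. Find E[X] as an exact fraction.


K_4 has 4^{4 − 2} = 16 labelled spanning trees.
For each such spanning tree H, let X_H = 1 if all 3 edges of H are present in G. Then P[X_H = 1] = p^{3} = (3/4)^{3} = 27/64.
By linearity of expectation: E[X] = Σ_H E[X_H] = 16 · p^{3} = 16 · 27/64 = 27/4.
Numerically: E[X] ≈ 6.75.

E[X] = 16 · (3/4)^{3} = 27/4 ≈ 6.75.


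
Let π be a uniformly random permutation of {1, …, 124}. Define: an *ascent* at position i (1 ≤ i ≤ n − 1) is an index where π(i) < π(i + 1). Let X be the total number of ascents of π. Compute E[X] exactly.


Write X = Σ X_I over i = 1, …, 123, with X_I the indicator of one ascent.
There are 123 indicators.
For each fixed i, the pair (π(i), π(i+1)) is a uniformly random ordered pair of distinct values from {1, …, 124}; by symmetry P[π(i) < π(i+1)] = 1/2.
By linearity: E[X] = 123 · (1/2) = (124 − 1) · (1/2) = 123/2 ≈ 61.50000.

E[X] = 123/2 = 61.50000.


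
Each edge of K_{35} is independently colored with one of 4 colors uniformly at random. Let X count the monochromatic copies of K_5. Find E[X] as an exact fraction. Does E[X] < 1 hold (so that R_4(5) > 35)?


E[X] = C(35, 5) · 4^{1 − 10} = 324632 · 4^{−9} = 324632/262144.
As a reduced fraction: E[X] = 40579/32768 ≈ 1.2384.
Is E[X] < 1? NO.
Since E[X] ≥ 1, the first-moment bound is inconclusive at n = 35; it does NOT by itself certify R_4(5) > 35.

E[X] = 40579/32768 ≈ 1.2384; E[X] ≥ 1; first-moment method inconclusive here.
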